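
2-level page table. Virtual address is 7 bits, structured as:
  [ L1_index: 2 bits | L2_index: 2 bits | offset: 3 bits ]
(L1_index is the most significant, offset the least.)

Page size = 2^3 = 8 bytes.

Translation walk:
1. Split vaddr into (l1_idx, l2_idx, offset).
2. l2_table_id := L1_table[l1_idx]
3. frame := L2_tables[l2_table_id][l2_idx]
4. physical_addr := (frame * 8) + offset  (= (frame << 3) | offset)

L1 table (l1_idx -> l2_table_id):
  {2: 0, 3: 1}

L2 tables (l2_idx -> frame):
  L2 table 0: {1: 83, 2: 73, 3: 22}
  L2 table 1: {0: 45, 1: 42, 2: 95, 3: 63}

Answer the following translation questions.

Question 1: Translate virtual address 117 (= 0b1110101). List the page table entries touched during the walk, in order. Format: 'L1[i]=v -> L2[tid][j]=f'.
Answer: L1[3]=1 -> L2[1][2]=95

Derivation:
vaddr = 117 = 0b1110101
Split: l1_idx=3, l2_idx=2, offset=5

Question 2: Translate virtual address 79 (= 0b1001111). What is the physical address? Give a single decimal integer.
Answer: 671

Derivation:
vaddr = 79 = 0b1001111
Split: l1_idx=2, l2_idx=1, offset=7
L1[2] = 0
L2[0][1] = 83
paddr = 83 * 8 + 7 = 671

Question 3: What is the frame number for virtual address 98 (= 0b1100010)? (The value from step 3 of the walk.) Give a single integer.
vaddr = 98: l1_idx=3, l2_idx=0
L1[3] = 1; L2[1][0] = 45

Answer: 45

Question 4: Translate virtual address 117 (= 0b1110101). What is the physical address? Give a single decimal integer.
Answer: 765

Derivation:
vaddr = 117 = 0b1110101
Split: l1_idx=3, l2_idx=2, offset=5
L1[3] = 1
L2[1][2] = 95
paddr = 95 * 8 + 5 = 765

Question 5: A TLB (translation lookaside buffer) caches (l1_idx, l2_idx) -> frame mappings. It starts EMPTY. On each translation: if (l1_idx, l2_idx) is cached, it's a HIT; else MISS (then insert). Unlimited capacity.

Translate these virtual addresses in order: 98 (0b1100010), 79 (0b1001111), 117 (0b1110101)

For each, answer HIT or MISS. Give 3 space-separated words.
vaddr=98: (3,0) not in TLB -> MISS, insert
vaddr=79: (2,1) not in TLB -> MISS, insert
vaddr=117: (3,2) not in TLB -> MISS, insert

Answer: MISS MISS MISS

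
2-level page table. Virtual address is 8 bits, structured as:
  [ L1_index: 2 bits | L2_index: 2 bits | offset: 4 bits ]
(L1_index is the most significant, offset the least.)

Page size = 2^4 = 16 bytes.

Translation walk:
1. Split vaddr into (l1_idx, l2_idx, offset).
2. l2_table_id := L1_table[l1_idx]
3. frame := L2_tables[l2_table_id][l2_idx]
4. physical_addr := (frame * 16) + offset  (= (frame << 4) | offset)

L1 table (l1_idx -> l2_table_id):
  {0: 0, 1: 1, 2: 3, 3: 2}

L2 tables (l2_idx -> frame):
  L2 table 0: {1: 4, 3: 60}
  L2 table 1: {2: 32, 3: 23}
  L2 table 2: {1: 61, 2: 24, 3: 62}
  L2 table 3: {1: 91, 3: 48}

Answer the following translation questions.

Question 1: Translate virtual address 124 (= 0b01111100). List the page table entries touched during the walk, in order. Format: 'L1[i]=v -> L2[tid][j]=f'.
Answer: L1[1]=1 -> L2[1][3]=23

Derivation:
vaddr = 124 = 0b01111100
Split: l1_idx=1, l2_idx=3, offset=12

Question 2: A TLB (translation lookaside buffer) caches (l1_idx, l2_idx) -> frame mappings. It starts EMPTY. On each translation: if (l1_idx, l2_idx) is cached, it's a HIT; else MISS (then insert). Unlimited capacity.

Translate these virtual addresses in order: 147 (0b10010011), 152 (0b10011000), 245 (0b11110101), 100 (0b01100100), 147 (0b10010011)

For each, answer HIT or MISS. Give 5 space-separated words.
Answer: MISS HIT MISS MISS HIT

Derivation:
vaddr=147: (2,1) not in TLB -> MISS, insert
vaddr=152: (2,1) in TLB -> HIT
vaddr=245: (3,3) not in TLB -> MISS, insert
vaddr=100: (1,2) not in TLB -> MISS, insert
vaddr=147: (2,1) in TLB -> HIT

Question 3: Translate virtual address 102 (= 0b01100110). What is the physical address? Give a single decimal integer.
Answer: 518

Derivation:
vaddr = 102 = 0b01100110
Split: l1_idx=1, l2_idx=2, offset=6
L1[1] = 1
L2[1][2] = 32
paddr = 32 * 16 + 6 = 518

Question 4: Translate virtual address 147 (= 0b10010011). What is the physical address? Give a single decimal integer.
Answer: 1459

Derivation:
vaddr = 147 = 0b10010011
Split: l1_idx=2, l2_idx=1, offset=3
L1[2] = 3
L2[3][1] = 91
paddr = 91 * 16 + 3 = 1459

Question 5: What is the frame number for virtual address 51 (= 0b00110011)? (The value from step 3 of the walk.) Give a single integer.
Answer: 60

Derivation:
vaddr = 51: l1_idx=0, l2_idx=3
L1[0] = 0; L2[0][3] = 60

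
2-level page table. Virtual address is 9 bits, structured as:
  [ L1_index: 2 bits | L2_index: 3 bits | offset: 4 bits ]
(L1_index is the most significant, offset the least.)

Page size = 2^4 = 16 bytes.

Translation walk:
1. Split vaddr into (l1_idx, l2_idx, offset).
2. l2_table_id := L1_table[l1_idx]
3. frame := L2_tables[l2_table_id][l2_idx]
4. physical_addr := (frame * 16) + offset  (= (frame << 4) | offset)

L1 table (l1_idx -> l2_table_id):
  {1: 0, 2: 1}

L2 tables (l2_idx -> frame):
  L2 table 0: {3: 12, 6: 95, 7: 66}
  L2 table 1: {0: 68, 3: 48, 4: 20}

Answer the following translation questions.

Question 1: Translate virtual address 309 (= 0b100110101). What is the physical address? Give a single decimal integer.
vaddr = 309 = 0b100110101
Split: l1_idx=2, l2_idx=3, offset=5
L1[2] = 1
L2[1][3] = 48
paddr = 48 * 16 + 5 = 773

Answer: 773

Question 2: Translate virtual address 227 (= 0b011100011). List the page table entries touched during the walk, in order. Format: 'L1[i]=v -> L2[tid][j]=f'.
vaddr = 227 = 0b011100011
Split: l1_idx=1, l2_idx=6, offset=3

Answer: L1[1]=0 -> L2[0][6]=95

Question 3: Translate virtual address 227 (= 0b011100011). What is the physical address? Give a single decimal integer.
vaddr = 227 = 0b011100011
Split: l1_idx=1, l2_idx=6, offset=3
L1[1] = 0
L2[0][6] = 95
paddr = 95 * 16 + 3 = 1523

Answer: 1523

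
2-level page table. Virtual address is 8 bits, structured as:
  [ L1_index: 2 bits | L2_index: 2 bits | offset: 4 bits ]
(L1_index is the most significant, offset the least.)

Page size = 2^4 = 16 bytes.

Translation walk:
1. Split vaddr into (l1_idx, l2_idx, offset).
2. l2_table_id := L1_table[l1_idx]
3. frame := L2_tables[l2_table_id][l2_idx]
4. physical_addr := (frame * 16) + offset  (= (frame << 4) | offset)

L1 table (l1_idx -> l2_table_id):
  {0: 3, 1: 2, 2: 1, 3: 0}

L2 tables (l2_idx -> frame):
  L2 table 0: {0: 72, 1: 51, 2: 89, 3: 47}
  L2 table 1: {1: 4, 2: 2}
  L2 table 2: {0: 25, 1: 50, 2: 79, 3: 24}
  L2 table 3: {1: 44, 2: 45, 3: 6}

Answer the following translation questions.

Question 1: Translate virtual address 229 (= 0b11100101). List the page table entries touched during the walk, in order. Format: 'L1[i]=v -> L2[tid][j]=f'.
Answer: L1[3]=0 -> L2[0][2]=89

Derivation:
vaddr = 229 = 0b11100101
Split: l1_idx=3, l2_idx=2, offset=5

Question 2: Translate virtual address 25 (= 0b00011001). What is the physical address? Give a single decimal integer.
Answer: 713

Derivation:
vaddr = 25 = 0b00011001
Split: l1_idx=0, l2_idx=1, offset=9
L1[0] = 3
L2[3][1] = 44
paddr = 44 * 16 + 9 = 713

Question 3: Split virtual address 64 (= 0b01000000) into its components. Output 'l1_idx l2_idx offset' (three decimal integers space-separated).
vaddr = 64 = 0b01000000
  top 2 bits -> l1_idx = 1
  next 2 bits -> l2_idx = 0
  bottom 4 bits -> offset = 0

Answer: 1 0 0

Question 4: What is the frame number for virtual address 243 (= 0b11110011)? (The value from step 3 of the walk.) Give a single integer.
vaddr = 243: l1_idx=3, l2_idx=3
L1[3] = 0; L2[0][3] = 47

Answer: 47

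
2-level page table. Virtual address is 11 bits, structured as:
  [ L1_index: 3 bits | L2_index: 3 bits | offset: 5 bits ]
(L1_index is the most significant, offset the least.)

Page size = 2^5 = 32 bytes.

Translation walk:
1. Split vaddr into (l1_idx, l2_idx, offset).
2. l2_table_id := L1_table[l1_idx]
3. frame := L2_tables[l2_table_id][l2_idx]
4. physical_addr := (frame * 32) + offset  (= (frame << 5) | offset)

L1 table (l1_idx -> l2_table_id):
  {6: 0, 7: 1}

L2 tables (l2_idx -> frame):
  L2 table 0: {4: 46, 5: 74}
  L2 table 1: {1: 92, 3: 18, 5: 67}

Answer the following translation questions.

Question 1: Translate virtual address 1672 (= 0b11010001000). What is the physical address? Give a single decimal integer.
vaddr = 1672 = 0b11010001000
Split: l1_idx=6, l2_idx=4, offset=8
L1[6] = 0
L2[0][4] = 46
paddr = 46 * 32 + 8 = 1480

Answer: 1480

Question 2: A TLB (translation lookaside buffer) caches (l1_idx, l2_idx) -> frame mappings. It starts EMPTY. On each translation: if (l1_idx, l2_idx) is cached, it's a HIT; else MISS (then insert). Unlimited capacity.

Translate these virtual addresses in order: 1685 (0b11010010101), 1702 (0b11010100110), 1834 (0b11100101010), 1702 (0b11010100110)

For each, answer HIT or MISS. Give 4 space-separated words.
Answer: MISS MISS MISS HIT

Derivation:
vaddr=1685: (6,4) not in TLB -> MISS, insert
vaddr=1702: (6,5) not in TLB -> MISS, insert
vaddr=1834: (7,1) not in TLB -> MISS, insert
vaddr=1702: (6,5) in TLB -> HIT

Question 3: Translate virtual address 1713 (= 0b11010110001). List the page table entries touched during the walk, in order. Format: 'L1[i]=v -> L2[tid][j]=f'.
vaddr = 1713 = 0b11010110001
Split: l1_idx=6, l2_idx=5, offset=17

Answer: L1[6]=0 -> L2[0][5]=74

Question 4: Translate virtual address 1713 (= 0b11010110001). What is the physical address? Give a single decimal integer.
Answer: 2385

Derivation:
vaddr = 1713 = 0b11010110001
Split: l1_idx=6, l2_idx=5, offset=17
L1[6] = 0
L2[0][5] = 74
paddr = 74 * 32 + 17 = 2385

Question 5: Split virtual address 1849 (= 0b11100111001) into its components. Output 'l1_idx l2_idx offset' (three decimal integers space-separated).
vaddr = 1849 = 0b11100111001
  top 3 bits -> l1_idx = 7
  next 3 bits -> l2_idx = 1
  bottom 5 bits -> offset = 25

Answer: 7 1 25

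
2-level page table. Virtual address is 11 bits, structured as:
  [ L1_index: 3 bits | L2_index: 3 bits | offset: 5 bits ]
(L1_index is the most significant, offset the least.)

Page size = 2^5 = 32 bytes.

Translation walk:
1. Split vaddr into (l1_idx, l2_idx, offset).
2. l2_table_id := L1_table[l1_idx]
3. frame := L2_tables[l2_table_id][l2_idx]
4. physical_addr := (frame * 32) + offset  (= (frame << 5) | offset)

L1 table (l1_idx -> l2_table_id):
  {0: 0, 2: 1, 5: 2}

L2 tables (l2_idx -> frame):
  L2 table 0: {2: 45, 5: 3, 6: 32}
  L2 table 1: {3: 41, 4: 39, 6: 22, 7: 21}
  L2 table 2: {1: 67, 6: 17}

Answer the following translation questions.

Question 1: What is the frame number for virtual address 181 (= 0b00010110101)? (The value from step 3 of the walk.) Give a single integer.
vaddr = 181: l1_idx=0, l2_idx=5
L1[0] = 0; L2[0][5] = 3

Answer: 3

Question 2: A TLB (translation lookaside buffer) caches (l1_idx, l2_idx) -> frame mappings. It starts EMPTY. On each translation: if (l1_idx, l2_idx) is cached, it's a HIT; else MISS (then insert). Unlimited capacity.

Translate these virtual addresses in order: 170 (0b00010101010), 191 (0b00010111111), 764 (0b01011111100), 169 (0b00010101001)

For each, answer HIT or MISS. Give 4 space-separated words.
vaddr=170: (0,5) not in TLB -> MISS, insert
vaddr=191: (0,5) in TLB -> HIT
vaddr=764: (2,7) not in TLB -> MISS, insert
vaddr=169: (0,5) in TLB -> HIT

Answer: MISS HIT MISS HIT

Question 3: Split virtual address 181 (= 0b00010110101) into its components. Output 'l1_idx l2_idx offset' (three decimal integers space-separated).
vaddr = 181 = 0b00010110101
  top 3 bits -> l1_idx = 0
  next 3 bits -> l2_idx = 5
  bottom 5 bits -> offset = 21

Answer: 0 5 21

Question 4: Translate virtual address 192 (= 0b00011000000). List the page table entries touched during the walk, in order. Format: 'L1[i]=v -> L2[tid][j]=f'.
Answer: L1[0]=0 -> L2[0][6]=32

Derivation:
vaddr = 192 = 0b00011000000
Split: l1_idx=0, l2_idx=6, offset=0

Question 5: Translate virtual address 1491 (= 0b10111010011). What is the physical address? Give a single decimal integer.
Answer: 563

Derivation:
vaddr = 1491 = 0b10111010011
Split: l1_idx=5, l2_idx=6, offset=19
L1[5] = 2
L2[2][6] = 17
paddr = 17 * 32 + 19 = 563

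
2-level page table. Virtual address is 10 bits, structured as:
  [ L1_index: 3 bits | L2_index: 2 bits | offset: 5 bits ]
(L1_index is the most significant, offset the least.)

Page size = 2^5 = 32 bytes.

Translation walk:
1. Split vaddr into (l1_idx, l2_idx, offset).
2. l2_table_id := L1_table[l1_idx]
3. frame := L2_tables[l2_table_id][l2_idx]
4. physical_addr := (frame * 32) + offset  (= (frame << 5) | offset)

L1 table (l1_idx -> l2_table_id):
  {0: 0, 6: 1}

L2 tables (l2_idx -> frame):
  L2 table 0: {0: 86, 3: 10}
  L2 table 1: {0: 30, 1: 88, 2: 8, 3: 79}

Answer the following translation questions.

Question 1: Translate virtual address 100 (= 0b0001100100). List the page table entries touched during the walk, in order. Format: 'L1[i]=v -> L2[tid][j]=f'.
Answer: L1[0]=0 -> L2[0][3]=10

Derivation:
vaddr = 100 = 0b0001100100
Split: l1_idx=0, l2_idx=3, offset=4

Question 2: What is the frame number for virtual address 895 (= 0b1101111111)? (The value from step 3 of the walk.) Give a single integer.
vaddr = 895: l1_idx=6, l2_idx=3
L1[6] = 1; L2[1][3] = 79

Answer: 79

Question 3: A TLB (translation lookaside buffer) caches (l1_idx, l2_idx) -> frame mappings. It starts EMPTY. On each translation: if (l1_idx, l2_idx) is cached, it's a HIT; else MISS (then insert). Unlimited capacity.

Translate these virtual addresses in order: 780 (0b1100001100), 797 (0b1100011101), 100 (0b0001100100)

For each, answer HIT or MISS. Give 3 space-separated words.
Answer: MISS HIT MISS

Derivation:
vaddr=780: (6,0) not in TLB -> MISS, insert
vaddr=797: (6,0) in TLB -> HIT
vaddr=100: (0,3) not in TLB -> MISS, insert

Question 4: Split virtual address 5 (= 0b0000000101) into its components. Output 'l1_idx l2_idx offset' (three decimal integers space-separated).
Answer: 0 0 5

Derivation:
vaddr = 5 = 0b0000000101
  top 3 bits -> l1_idx = 0
  next 2 bits -> l2_idx = 0
  bottom 5 bits -> offset = 5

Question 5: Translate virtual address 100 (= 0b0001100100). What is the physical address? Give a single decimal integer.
vaddr = 100 = 0b0001100100
Split: l1_idx=0, l2_idx=3, offset=4
L1[0] = 0
L2[0][3] = 10
paddr = 10 * 32 + 4 = 324

Answer: 324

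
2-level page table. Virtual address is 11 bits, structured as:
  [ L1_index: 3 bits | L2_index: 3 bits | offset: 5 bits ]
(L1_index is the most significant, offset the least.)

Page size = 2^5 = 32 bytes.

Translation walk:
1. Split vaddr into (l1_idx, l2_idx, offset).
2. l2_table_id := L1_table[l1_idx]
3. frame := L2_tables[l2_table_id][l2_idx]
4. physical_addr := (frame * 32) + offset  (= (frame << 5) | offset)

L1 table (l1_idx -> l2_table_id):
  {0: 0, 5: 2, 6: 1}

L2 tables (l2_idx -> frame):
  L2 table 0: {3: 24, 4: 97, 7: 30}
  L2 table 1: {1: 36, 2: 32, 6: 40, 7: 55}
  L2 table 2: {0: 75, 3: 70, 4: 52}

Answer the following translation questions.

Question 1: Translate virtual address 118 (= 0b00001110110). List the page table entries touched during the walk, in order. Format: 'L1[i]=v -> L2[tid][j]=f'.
vaddr = 118 = 0b00001110110
Split: l1_idx=0, l2_idx=3, offset=22

Answer: L1[0]=0 -> L2[0][3]=24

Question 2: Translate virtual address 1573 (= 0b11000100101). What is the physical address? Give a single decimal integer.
Answer: 1157

Derivation:
vaddr = 1573 = 0b11000100101
Split: l1_idx=6, l2_idx=1, offset=5
L1[6] = 1
L2[1][1] = 36
paddr = 36 * 32 + 5 = 1157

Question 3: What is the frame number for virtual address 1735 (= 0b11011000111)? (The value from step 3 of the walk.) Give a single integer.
vaddr = 1735: l1_idx=6, l2_idx=6
L1[6] = 1; L2[1][6] = 40

Answer: 40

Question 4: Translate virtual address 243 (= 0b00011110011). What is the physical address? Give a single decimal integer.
vaddr = 243 = 0b00011110011
Split: l1_idx=0, l2_idx=7, offset=19
L1[0] = 0
L2[0][7] = 30
paddr = 30 * 32 + 19 = 979

Answer: 979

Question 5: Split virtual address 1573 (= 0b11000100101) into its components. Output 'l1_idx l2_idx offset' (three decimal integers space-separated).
vaddr = 1573 = 0b11000100101
  top 3 bits -> l1_idx = 6
  next 3 bits -> l2_idx = 1
  bottom 5 bits -> offset = 5

Answer: 6 1 5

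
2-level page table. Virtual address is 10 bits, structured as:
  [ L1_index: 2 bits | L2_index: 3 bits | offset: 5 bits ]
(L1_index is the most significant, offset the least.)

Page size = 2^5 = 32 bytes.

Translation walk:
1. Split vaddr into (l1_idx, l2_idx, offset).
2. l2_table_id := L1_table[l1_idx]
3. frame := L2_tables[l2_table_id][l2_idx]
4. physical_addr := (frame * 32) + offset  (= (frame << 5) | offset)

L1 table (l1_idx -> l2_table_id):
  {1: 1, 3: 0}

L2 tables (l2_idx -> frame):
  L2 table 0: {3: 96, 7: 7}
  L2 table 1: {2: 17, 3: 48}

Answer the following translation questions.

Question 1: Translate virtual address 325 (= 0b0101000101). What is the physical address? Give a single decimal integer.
Answer: 549

Derivation:
vaddr = 325 = 0b0101000101
Split: l1_idx=1, l2_idx=2, offset=5
L1[1] = 1
L2[1][2] = 17
paddr = 17 * 32 + 5 = 549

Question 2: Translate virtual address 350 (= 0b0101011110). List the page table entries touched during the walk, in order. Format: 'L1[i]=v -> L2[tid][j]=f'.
Answer: L1[1]=1 -> L2[1][2]=17

Derivation:
vaddr = 350 = 0b0101011110
Split: l1_idx=1, l2_idx=2, offset=30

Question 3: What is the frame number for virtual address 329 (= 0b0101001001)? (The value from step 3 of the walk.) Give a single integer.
vaddr = 329: l1_idx=1, l2_idx=2
L1[1] = 1; L2[1][2] = 17

Answer: 17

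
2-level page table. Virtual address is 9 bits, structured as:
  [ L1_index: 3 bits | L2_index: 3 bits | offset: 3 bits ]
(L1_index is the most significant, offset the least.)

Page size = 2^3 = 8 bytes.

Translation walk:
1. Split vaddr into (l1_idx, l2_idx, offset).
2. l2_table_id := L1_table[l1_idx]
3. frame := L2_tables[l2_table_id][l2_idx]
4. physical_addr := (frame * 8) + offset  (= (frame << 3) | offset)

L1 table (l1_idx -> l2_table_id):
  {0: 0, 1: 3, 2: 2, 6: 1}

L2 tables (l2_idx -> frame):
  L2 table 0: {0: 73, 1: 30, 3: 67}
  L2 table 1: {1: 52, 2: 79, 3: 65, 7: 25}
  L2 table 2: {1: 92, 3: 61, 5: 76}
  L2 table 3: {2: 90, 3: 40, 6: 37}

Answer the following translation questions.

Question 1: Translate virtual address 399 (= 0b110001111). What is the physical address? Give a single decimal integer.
Answer: 423

Derivation:
vaddr = 399 = 0b110001111
Split: l1_idx=6, l2_idx=1, offset=7
L1[6] = 1
L2[1][1] = 52
paddr = 52 * 8 + 7 = 423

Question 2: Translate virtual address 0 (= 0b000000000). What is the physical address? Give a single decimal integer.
vaddr = 0 = 0b000000000
Split: l1_idx=0, l2_idx=0, offset=0
L1[0] = 0
L2[0][0] = 73
paddr = 73 * 8 + 0 = 584

Answer: 584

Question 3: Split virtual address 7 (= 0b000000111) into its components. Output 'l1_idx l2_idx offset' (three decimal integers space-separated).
vaddr = 7 = 0b000000111
  top 3 bits -> l1_idx = 0
  next 3 bits -> l2_idx = 0
  bottom 3 bits -> offset = 7

Answer: 0 0 7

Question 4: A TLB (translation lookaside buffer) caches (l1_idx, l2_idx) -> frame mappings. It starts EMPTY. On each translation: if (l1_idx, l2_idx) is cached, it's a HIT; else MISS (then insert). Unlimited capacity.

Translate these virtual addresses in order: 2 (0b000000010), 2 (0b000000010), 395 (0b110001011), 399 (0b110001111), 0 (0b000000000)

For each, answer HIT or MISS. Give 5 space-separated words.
Answer: MISS HIT MISS HIT HIT

Derivation:
vaddr=2: (0,0) not in TLB -> MISS, insert
vaddr=2: (0,0) in TLB -> HIT
vaddr=395: (6,1) not in TLB -> MISS, insert
vaddr=399: (6,1) in TLB -> HIT
vaddr=0: (0,0) in TLB -> HIT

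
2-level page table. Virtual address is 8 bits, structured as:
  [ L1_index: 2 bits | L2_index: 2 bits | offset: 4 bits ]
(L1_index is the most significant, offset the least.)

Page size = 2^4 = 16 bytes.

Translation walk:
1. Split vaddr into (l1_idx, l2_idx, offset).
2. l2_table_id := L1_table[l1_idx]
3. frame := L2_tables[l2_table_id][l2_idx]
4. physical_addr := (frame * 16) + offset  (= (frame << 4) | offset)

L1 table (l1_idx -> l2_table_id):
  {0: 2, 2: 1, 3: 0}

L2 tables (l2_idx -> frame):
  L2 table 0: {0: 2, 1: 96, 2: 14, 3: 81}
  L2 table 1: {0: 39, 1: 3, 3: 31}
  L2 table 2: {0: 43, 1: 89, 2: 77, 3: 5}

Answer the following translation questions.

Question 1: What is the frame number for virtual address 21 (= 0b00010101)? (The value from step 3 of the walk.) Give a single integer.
vaddr = 21: l1_idx=0, l2_idx=1
L1[0] = 2; L2[2][1] = 89

Answer: 89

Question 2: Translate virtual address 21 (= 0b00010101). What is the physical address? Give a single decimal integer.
Answer: 1429

Derivation:
vaddr = 21 = 0b00010101
Split: l1_idx=0, l2_idx=1, offset=5
L1[0] = 2
L2[2][1] = 89
paddr = 89 * 16 + 5 = 1429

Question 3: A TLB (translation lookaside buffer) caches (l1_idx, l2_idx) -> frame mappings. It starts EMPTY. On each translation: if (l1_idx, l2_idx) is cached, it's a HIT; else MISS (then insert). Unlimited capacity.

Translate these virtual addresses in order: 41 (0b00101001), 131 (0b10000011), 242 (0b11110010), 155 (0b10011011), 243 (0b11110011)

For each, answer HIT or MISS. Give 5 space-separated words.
Answer: MISS MISS MISS MISS HIT

Derivation:
vaddr=41: (0,2) not in TLB -> MISS, insert
vaddr=131: (2,0) not in TLB -> MISS, insert
vaddr=242: (3,3) not in TLB -> MISS, insert
vaddr=155: (2,1) not in TLB -> MISS, insert
vaddr=243: (3,3) in TLB -> HIT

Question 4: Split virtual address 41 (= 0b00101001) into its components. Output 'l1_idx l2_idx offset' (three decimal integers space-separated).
Answer: 0 2 9

Derivation:
vaddr = 41 = 0b00101001
  top 2 bits -> l1_idx = 0
  next 2 bits -> l2_idx = 2
  bottom 4 bits -> offset = 9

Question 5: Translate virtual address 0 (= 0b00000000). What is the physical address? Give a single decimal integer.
Answer: 688

Derivation:
vaddr = 0 = 0b00000000
Split: l1_idx=0, l2_idx=0, offset=0
L1[0] = 2
L2[2][0] = 43
paddr = 43 * 16 + 0 = 688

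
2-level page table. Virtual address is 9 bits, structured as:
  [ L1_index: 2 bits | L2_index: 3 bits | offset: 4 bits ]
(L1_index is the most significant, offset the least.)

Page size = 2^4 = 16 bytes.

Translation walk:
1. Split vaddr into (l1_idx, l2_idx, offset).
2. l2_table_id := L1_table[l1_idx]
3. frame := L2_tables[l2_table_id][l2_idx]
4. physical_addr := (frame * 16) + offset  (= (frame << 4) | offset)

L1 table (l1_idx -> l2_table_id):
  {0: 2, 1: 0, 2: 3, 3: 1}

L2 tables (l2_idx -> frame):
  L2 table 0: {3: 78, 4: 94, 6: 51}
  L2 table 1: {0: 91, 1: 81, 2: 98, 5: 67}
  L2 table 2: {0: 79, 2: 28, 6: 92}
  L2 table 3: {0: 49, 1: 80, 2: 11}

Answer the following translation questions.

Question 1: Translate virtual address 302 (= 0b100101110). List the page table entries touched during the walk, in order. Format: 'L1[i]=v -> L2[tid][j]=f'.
vaddr = 302 = 0b100101110
Split: l1_idx=2, l2_idx=2, offset=14

Answer: L1[2]=3 -> L2[3][2]=11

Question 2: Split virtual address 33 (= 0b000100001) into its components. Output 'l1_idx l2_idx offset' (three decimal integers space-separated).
Answer: 0 2 1

Derivation:
vaddr = 33 = 0b000100001
  top 2 bits -> l1_idx = 0
  next 3 bits -> l2_idx = 2
  bottom 4 bits -> offset = 1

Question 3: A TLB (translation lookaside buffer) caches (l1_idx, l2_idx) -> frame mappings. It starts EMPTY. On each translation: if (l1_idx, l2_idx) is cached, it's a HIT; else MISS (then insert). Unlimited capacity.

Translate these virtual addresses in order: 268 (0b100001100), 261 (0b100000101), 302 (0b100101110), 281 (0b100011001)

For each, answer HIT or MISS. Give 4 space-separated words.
Answer: MISS HIT MISS MISS

Derivation:
vaddr=268: (2,0) not in TLB -> MISS, insert
vaddr=261: (2,0) in TLB -> HIT
vaddr=302: (2,2) not in TLB -> MISS, insert
vaddr=281: (2,1) not in TLB -> MISS, insert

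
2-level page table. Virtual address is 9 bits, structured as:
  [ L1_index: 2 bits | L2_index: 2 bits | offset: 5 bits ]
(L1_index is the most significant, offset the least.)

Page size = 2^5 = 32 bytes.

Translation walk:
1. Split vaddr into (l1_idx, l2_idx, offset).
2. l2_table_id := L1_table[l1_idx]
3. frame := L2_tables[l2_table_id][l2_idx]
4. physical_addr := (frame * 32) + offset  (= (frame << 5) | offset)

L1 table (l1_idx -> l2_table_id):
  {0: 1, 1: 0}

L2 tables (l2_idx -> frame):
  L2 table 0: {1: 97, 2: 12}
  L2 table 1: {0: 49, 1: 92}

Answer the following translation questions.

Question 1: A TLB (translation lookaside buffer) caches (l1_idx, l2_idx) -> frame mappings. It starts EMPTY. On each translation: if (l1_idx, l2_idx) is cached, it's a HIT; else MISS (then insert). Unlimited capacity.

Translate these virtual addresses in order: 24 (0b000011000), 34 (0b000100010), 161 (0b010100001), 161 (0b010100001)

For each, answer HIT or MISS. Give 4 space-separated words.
vaddr=24: (0,0) not in TLB -> MISS, insert
vaddr=34: (0,1) not in TLB -> MISS, insert
vaddr=161: (1,1) not in TLB -> MISS, insert
vaddr=161: (1,1) in TLB -> HIT

Answer: MISS MISS MISS HIT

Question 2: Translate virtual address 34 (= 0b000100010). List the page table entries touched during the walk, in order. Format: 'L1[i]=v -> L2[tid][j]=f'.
Answer: L1[0]=1 -> L2[1][1]=92

Derivation:
vaddr = 34 = 0b000100010
Split: l1_idx=0, l2_idx=1, offset=2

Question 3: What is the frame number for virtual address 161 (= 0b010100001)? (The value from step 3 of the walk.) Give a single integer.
Answer: 97

Derivation:
vaddr = 161: l1_idx=1, l2_idx=1
L1[1] = 0; L2[0][1] = 97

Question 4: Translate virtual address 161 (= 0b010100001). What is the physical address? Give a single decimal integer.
Answer: 3105

Derivation:
vaddr = 161 = 0b010100001
Split: l1_idx=1, l2_idx=1, offset=1
L1[1] = 0
L2[0][1] = 97
paddr = 97 * 32 + 1 = 3105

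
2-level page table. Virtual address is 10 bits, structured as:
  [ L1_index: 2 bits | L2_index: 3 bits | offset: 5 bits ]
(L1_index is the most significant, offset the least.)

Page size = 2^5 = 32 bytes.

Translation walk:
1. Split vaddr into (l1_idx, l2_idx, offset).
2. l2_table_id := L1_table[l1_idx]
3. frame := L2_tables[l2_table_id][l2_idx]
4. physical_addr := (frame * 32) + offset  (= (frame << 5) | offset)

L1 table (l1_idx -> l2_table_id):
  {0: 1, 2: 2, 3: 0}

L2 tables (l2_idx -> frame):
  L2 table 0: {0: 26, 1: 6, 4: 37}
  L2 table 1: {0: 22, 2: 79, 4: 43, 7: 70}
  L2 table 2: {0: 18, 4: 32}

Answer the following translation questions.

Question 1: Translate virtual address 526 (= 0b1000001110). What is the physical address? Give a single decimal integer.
vaddr = 526 = 0b1000001110
Split: l1_idx=2, l2_idx=0, offset=14
L1[2] = 2
L2[2][0] = 18
paddr = 18 * 32 + 14 = 590

Answer: 590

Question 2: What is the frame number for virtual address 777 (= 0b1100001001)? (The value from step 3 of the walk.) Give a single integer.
vaddr = 777: l1_idx=3, l2_idx=0
L1[3] = 0; L2[0][0] = 26

Answer: 26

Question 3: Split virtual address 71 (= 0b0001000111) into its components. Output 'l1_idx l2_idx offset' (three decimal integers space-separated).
Answer: 0 2 7

Derivation:
vaddr = 71 = 0b0001000111
  top 2 bits -> l1_idx = 0
  next 3 bits -> l2_idx = 2
  bottom 5 bits -> offset = 7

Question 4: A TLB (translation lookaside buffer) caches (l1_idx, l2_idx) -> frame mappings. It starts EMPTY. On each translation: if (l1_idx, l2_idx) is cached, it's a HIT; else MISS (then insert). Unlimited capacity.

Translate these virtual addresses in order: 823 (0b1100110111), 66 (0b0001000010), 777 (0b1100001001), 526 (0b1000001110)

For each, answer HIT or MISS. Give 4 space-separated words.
vaddr=823: (3,1) not in TLB -> MISS, insert
vaddr=66: (0,2) not in TLB -> MISS, insert
vaddr=777: (3,0) not in TLB -> MISS, insert
vaddr=526: (2,0) not in TLB -> MISS, insert

Answer: MISS MISS MISS MISS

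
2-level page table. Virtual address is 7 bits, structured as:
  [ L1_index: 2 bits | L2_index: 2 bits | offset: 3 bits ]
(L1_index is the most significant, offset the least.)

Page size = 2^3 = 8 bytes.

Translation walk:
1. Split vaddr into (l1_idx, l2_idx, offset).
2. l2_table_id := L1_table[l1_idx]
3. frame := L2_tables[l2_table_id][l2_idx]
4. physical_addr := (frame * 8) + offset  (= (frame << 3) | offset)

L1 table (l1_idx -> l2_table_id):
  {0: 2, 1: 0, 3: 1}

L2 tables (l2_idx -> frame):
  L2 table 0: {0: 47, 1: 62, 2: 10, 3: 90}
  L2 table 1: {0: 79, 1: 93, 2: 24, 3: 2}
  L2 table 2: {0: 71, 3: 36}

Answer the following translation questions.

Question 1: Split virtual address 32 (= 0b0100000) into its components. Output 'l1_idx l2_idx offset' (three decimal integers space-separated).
vaddr = 32 = 0b0100000
  top 2 bits -> l1_idx = 1
  next 2 bits -> l2_idx = 0
  bottom 3 bits -> offset = 0

Answer: 1 0 0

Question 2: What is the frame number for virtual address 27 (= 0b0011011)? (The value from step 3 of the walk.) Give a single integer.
Answer: 36

Derivation:
vaddr = 27: l1_idx=0, l2_idx=3
L1[0] = 2; L2[2][3] = 36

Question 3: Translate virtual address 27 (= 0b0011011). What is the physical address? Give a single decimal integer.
Answer: 291

Derivation:
vaddr = 27 = 0b0011011
Split: l1_idx=0, l2_idx=3, offset=3
L1[0] = 2
L2[2][3] = 36
paddr = 36 * 8 + 3 = 291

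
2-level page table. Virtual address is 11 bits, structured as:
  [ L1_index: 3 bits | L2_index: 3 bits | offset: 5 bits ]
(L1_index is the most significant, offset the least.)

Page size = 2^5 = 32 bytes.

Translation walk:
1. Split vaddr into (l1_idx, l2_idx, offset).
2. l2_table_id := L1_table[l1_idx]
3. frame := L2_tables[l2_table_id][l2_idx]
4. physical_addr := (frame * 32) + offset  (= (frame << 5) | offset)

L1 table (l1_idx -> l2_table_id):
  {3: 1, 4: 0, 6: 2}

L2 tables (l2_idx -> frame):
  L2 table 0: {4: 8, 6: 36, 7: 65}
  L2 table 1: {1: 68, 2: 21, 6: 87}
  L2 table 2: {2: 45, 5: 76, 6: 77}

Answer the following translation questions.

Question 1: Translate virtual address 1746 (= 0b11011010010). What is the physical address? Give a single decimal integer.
vaddr = 1746 = 0b11011010010
Split: l1_idx=6, l2_idx=6, offset=18
L1[6] = 2
L2[2][6] = 77
paddr = 77 * 32 + 18 = 2482

Answer: 2482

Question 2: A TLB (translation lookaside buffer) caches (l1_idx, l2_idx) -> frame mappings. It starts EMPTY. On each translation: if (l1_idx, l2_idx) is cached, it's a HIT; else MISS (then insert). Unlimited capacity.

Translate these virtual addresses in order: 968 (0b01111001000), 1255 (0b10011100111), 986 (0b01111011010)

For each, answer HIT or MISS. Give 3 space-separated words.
Answer: MISS MISS HIT

Derivation:
vaddr=968: (3,6) not in TLB -> MISS, insert
vaddr=1255: (4,7) not in TLB -> MISS, insert
vaddr=986: (3,6) in TLB -> HIT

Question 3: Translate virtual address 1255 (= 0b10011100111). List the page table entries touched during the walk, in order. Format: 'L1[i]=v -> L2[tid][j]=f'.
Answer: L1[4]=0 -> L2[0][7]=65

Derivation:
vaddr = 1255 = 0b10011100111
Split: l1_idx=4, l2_idx=7, offset=7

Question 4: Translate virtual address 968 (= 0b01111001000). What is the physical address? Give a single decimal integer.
vaddr = 968 = 0b01111001000
Split: l1_idx=3, l2_idx=6, offset=8
L1[3] = 1
L2[1][6] = 87
paddr = 87 * 32 + 8 = 2792

Answer: 2792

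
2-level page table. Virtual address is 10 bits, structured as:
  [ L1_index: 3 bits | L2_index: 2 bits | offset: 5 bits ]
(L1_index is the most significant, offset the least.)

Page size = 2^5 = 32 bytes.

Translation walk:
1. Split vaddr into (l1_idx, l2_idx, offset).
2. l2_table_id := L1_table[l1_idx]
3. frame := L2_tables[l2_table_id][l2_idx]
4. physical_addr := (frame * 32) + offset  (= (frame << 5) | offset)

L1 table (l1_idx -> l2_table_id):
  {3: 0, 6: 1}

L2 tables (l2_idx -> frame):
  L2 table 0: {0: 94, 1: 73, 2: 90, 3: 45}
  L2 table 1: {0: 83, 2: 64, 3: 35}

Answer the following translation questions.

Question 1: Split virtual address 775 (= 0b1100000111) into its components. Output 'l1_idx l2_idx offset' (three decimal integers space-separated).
Answer: 6 0 7

Derivation:
vaddr = 775 = 0b1100000111
  top 3 bits -> l1_idx = 6
  next 2 bits -> l2_idx = 0
  bottom 5 bits -> offset = 7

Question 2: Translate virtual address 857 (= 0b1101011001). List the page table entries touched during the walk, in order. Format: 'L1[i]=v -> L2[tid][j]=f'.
Answer: L1[6]=1 -> L2[1][2]=64

Derivation:
vaddr = 857 = 0b1101011001
Split: l1_idx=6, l2_idx=2, offset=25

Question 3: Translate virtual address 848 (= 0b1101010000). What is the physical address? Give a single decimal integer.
vaddr = 848 = 0b1101010000
Split: l1_idx=6, l2_idx=2, offset=16
L1[6] = 1
L2[1][2] = 64
paddr = 64 * 32 + 16 = 2064

Answer: 2064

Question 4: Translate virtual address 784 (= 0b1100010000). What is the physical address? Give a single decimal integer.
Answer: 2672

Derivation:
vaddr = 784 = 0b1100010000
Split: l1_idx=6, l2_idx=0, offset=16
L1[6] = 1
L2[1][0] = 83
paddr = 83 * 32 + 16 = 2672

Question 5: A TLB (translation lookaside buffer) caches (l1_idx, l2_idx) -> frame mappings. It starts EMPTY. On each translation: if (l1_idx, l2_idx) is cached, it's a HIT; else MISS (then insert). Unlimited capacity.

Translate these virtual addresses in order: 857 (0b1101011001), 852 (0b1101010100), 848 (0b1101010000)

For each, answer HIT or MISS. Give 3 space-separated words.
vaddr=857: (6,2) not in TLB -> MISS, insert
vaddr=852: (6,2) in TLB -> HIT
vaddr=848: (6,2) in TLB -> HIT

Answer: MISS HIT HIT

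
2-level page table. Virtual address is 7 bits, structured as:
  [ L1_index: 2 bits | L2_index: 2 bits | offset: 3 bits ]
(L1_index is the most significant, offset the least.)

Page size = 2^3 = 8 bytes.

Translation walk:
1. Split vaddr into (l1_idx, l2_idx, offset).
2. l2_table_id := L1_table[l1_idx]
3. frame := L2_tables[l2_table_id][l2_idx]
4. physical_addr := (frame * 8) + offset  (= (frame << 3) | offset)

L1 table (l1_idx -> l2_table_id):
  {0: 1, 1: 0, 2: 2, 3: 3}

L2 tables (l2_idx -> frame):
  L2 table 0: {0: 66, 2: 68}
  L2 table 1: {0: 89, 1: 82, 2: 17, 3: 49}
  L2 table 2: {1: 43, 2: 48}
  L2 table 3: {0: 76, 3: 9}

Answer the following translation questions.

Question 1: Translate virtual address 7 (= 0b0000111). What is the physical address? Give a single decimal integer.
Answer: 719

Derivation:
vaddr = 7 = 0b0000111
Split: l1_idx=0, l2_idx=0, offset=7
L1[0] = 1
L2[1][0] = 89
paddr = 89 * 8 + 7 = 719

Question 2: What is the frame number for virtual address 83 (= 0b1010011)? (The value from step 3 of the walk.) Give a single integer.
vaddr = 83: l1_idx=2, l2_idx=2
L1[2] = 2; L2[2][2] = 48

Answer: 48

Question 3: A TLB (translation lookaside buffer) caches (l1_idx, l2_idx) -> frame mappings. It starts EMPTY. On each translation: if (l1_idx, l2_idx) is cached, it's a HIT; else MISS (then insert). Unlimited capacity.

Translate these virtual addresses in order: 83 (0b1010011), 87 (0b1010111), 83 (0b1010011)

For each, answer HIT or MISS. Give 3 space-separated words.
vaddr=83: (2,2) not in TLB -> MISS, insert
vaddr=87: (2,2) in TLB -> HIT
vaddr=83: (2,2) in TLB -> HIT

Answer: MISS HIT HIT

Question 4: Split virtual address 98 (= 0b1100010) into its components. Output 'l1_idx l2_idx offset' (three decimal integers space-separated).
vaddr = 98 = 0b1100010
  top 2 bits -> l1_idx = 3
  next 2 bits -> l2_idx = 0
  bottom 3 bits -> offset = 2

Answer: 3 0 2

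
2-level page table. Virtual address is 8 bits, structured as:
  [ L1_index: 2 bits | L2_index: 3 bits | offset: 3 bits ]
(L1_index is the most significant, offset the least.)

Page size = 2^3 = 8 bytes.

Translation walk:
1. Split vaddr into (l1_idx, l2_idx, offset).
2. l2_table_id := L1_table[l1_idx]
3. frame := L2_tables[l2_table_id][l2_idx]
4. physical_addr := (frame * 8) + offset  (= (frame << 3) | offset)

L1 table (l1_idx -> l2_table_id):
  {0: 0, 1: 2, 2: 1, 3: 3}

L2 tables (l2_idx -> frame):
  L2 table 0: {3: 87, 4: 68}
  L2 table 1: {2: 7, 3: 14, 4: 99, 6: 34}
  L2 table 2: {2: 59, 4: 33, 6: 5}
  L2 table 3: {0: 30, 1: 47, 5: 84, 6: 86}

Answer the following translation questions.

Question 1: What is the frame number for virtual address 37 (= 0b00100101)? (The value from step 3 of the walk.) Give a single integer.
Answer: 68

Derivation:
vaddr = 37: l1_idx=0, l2_idx=4
L1[0] = 0; L2[0][4] = 68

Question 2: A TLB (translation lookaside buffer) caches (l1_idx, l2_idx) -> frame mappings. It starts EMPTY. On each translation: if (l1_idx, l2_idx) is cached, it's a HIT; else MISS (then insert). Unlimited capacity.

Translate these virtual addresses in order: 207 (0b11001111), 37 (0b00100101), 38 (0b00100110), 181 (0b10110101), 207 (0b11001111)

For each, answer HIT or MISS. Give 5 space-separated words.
vaddr=207: (3,1) not in TLB -> MISS, insert
vaddr=37: (0,4) not in TLB -> MISS, insert
vaddr=38: (0,4) in TLB -> HIT
vaddr=181: (2,6) not in TLB -> MISS, insert
vaddr=207: (3,1) in TLB -> HIT

Answer: MISS MISS HIT MISS HIT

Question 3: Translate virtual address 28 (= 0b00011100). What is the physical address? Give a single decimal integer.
Answer: 700

Derivation:
vaddr = 28 = 0b00011100
Split: l1_idx=0, l2_idx=3, offset=4
L1[0] = 0
L2[0][3] = 87
paddr = 87 * 8 + 4 = 700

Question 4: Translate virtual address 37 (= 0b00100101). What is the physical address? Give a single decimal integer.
Answer: 549

Derivation:
vaddr = 37 = 0b00100101
Split: l1_idx=0, l2_idx=4, offset=5
L1[0] = 0
L2[0][4] = 68
paddr = 68 * 8 + 5 = 549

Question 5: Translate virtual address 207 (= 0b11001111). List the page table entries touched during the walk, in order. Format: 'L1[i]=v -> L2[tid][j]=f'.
vaddr = 207 = 0b11001111
Split: l1_idx=3, l2_idx=1, offset=7

Answer: L1[3]=3 -> L2[3][1]=47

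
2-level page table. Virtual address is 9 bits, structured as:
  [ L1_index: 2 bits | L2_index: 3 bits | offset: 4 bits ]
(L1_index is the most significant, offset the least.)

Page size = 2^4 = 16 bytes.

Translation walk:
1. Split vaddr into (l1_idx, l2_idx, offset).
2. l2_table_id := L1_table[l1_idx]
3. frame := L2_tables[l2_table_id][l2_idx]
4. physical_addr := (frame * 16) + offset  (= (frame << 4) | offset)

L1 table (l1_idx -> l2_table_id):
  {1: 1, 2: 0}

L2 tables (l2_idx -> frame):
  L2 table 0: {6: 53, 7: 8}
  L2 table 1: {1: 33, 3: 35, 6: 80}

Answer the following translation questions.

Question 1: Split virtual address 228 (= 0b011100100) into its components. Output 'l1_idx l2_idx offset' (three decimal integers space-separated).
Answer: 1 6 4

Derivation:
vaddr = 228 = 0b011100100
  top 2 bits -> l1_idx = 1
  next 3 bits -> l2_idx = 6
  bottom 4 bits -> offset = 4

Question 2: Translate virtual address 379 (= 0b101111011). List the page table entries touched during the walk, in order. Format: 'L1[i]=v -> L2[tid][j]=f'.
vaddr = 379 = 0b101111011
Split: l1_idx=2, l2_idx=7, offset=11

Answer: L1[2]=0 -> L2[0][7]=8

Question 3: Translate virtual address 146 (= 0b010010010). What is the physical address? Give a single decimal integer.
vaddr = 146 = 0b010010010
Split: l1_idx=1, l2_idx=1, offset=2
L1[1] = 1
L2[1][1] = 33
paddr = 33 * 16 + 2 = 530

Answer: 530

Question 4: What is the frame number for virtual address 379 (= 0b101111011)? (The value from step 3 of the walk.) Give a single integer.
vaddr = 379: l1_idx=2, l2_idx=7
L1[2] = 0; L2[0][7] = 8

Answer: 8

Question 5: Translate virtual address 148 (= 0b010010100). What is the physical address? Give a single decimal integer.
vaddr = 148 = 0b010010100
Split: l1_idx=1, l2_idx=1, offset=4
L1[1] = 1
L2[1][1] = 33
paddr = 33 * 16 + 4 = 532

Answer: 532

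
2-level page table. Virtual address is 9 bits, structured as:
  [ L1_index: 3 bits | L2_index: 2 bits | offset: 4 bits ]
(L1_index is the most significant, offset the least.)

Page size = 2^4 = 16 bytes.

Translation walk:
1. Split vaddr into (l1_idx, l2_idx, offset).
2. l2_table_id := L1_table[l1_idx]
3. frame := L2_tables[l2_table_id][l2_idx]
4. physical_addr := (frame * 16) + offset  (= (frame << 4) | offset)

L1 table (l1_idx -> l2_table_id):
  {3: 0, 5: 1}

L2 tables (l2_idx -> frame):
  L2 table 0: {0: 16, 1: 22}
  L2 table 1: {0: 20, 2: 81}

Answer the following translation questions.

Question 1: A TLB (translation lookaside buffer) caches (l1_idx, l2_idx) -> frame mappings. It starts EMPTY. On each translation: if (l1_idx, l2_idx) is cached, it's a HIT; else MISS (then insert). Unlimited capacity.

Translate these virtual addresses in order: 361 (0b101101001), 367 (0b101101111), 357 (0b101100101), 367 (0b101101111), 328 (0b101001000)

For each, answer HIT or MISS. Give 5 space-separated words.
Answer: MISS HIT HIT HIT MISS

Derivation:
vaddr=361: (5,2) not in TLB -> MISS, insert
vaddr=367: (5,2) in TLB -> HIT
vaddr=357: (5,2) in TLB -> HIT
vaddr=367: (5,2) in TLB -> HIT
vaddr=328: (5,0) not in TLB -> MISS, insert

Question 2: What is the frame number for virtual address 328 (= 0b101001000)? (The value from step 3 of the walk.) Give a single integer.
vaddr = 328: l1_idx=5, l2_idx=0
L1[5] = 1; L2[1][0] = 20

Answer: 20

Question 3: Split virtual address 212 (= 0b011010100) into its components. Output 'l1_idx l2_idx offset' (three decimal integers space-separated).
Answer: 3 1 4

Derivation:
vaddr = 212 = 0b011010100
  top 3 bits -> l1_idx = 3
  next 2 bits -> l2_idx = 1
  bottom 4 bits -> offset = 4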